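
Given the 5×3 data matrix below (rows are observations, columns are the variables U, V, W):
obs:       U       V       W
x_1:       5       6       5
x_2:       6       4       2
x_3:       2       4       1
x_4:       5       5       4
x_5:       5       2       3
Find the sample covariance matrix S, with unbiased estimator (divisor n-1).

Step 1 — column means:
  mean(U) = (5 + 6 + 2 + 5 + 5) / 5 = 23/5 = 4.6
  mean(V) = (6 + 4 + 4 + 5 + 2) / 5 = 21/5 = 4.2
  mean(W) = (5 + 2 + 1 + 4 + 3) / 5 = 15/5 = 3

Step 2 — sample covariance S[i,j] = (1/(n-1)) · Σ_k (x_{k,i} - mean_i) · (x_{k,j} - mean_j), with n-1 = 4.
  S[U,U] = ((0.4)·(0.4) + (1.4)·(1.4) + (-2.6)·(-2.6) + (0.4)·(0.4) + (0.4)·(0.4)) / 4 = 9.2/4 = 2.3
  S[U,V] = ((0.4)·(1.8) + (1.4)·(-0.2) + (-2.6)·(-0.2) + (0.4)·(0.8) + (0.4)·(-2.2)) / 4 = 0.4/4 = 0.1
  S[U,W] = ((0.4)·(2) + (1.4)·(-1) + (-2.6)·(-2) + (0.4)·(1) + (0.4)·(0)) / 4 = 5/4 = 1.25
  S[V,V] = ((1.8)·(1.8) + (-0.2)·(-0.2) + (-0.2)·(-0.2) + (0.8)·(0.8) + (-2.2)·(-2.2)) / 4 = 8.8/4 = 2.2
  S[V,W] = ((1.8)·(2) + (-0.2)·(-1) + (-0.2)·(-2) + (0.8)·(1) + (-2.2)·(0)) / 4 = 5/4 = 1.25
  S[W,W] = ((2)·(2) + (-1)·(-1) + (-2)·(-2) + (1)·(1) + (0)·(0)) / 4 = 10/4 = 2.5

S is symmetric (S[j,i] = S[i,j]). Assembling:

S = [[2.3, 0.1, 1.25],
 [0.1, 2.2, 1.25],
 [1.25, 1.25, 2.5]]


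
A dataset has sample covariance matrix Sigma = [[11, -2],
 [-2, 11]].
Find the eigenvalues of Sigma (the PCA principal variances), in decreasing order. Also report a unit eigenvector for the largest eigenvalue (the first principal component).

Step 1 — characteristic polynomial of 2×2 Sigma:
  det(Sigma - λI) = λ² - trace · λ + det = 0.
  trace = 11 + 11 = 22, det = 11·11 - (-2)² = 117.
Step 2 — discriminant:
  Δ = trace² - 4·det = 484 - 468 = 16.
Step 3 — eigenvalues:
  λ = (trace ± √Δ)/2 = (22 ± 4)/2,
  λ_1 = 13,  λ_2 = 9.

Step 4 — unit eigenvector for λ_1: solve (Sigma - λ_1 I)v = 0. First row:
  (11 - 13)·v_x + (-2)·v_y = 0, i.e. (-2)·v_x + (-2)·v_y = 0,
  so v ∝ (b, λ_1 - a) = (-2, 2); multiply by -1 so the first entry is positive: u = (2, -2).
  ||u|| = √((2)² + (-2)²) = √(8) ≈ 2.8284,
  v_1 = u/||u|| ≈ (0.7071, -0.7071) (||v_1|| = 1).

λ_1 = 13,  λ_2 = 9;  v_1 ≈ (0.7071, -0.7071)


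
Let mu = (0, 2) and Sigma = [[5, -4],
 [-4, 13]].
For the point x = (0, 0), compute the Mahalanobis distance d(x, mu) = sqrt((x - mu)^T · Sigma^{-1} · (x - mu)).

Step 1 — centre the observation: (x - mu) = (0, -2).

Step 2 — invert Sigma. det(Sigma) = 5·13 - (-4)² = 49.
  Sigma^{-1} = (1/det) · [[d, -b], [-b, a]] = [[0.2653, 0.0816],
 [0.0816, 0.102]].

Step 3 — form the quadratic (x - mu)^T · Sigma^{-1} · (x - mu):
  Sigma^{-1} · (x - mu) = (-0.1633, -0.2041).
  (x - mu)^T · [Sigma^{-1} · (x - mu)] = (0)·(-0.1633) + (-2)·(-0.2041) = 0.4082.

Step 4 — take square root: d = √(0.4082) ≈ 0.6389.

d(x, mu) = √(0.4082) ≈ 0.6389


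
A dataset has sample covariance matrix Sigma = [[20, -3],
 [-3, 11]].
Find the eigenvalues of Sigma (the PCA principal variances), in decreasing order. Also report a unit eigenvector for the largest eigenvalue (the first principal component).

Step 1 — characteristic polynomial of 2×2 Sigma:
  det(Sigma - λI) = λ² - trace · λ + det = 0.
  trace = 20 + 11 = 31, det = 20·11 - (-3)² = 211.
Step 2 — discriminant:
  Δ = trace² - 4·det = 961 - 844 = 117.
Step 3 — eigenvalues:
  λ = (trace ± √Δ)/2 = (31 ± 10.8167)/2,
  λ_1 = 20.9083,  λ_2 = 10.0917.

Step 4 — unit eigenvector for λ_1: solve (Sigma - λ_1 I)v = 0. First row:
  (20 - 20.9083)·v_x + (-3)·v_y = 0, i.e. (-0.9083)·v_x + (-3)·v_y = 0,
  so v ∝ (b, λ_1 - a) = (-3, 0.9083); multiply by -1 so the first entry is positive: u = (3, -0.9083).
  ||u|| = √((3)² + (-0.9083)²) = √(9.8251) ≈ 3.1345,
  v_1 = u/||u|| ≈ (0.9571, -0.2898) (||v_1|| = 1).

λ_1 = 20.9083,  λ_2 = 10.0917;  v_1 ≈ (0.9571, -0.2898)


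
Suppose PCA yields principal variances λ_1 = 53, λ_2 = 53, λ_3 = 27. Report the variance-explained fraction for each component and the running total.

Step 1 — total variance = trace(Sigma) = Σ λ_i = 53 + 53 + 27 = 133.

Step 2 — fraction explained by component i = λ_i / Σ λ:
  PC1: 53/133 = 0.3985
  PC2: 53/133 = 0.3985
  PC3: 27/133 = 0.203

Step 3 — cumulative fraction after k components = (λ_1 + ... + λ_k) / Σ λ:
  k = 1: 53/133 = 0.3985
  k = 2: (53 + 53)/133 = 106/133 = 0.797
  k = 3: (53 + 53 + 27)/133 = 133/133 = 1

Summary (fraction, with percent):

explained: PC1 0.3985 (39.85%), PC2 0.3985 (39.85%), PC3 0.203 (20.3%);  cumulative: 0.3985, 0.797, 1


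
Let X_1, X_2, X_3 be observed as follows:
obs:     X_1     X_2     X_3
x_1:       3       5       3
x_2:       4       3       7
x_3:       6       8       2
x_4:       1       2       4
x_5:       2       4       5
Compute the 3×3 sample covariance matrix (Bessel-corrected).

Step 1 — column means:
  mean(X_1) = (3 + 4 + 6 + 1 + 2) / 5 = 16/5 = 3.2
  mean(X_2) = (5 + 3 + 8 + 2 + 4) / 5 = 22/5 = 4.4
  mean(X_3) = (3 + 7 + 2 + 4 + 5) / 5 = 21/5 = 4.2

Step 2 — sample covariance S[i,j] = (1/(n-1)) · Σ_k (x_{k,i} - mean_i) · (x_{k,j} - mean_j), with n-1 = 4.
  S[X_1,X_1] = ((-0.2)·(-0.2) + (0.8)·(0.8) + (2.8)·(2.8) + (-2.2)·(-2.2) + (-1.2)·(-1.2)) / 4 = 14.8/4 = 3.7
  S[X_1,X_2] = ((-0.2)·(0.6) + (0.8)·(-1.4) + (2.8)·(3.6) + (-2.2)·(-2.4) + (-1.2)·(-0.4)) / 4 = 14.6/4 = 3.65
  S[X_1,X_3] = ((-0.2)·(-1.2) + (0.8)·(2.8) + (2.8)·(-2.2) + (-2.2)·(-0.2) + (-1.2)·(0.8)) / 4 = -4.2/4 = -1.05
  S[X_2,X_2] = ((0.6)·(0.6) + (-1.4)·(-1.4) + (3.6)·(3.6) + (-2.4)·(-2.4) + (-0.4)·(-0.4)) / 4 = 21.2/4 = 5.3
  S[X_2,X_3] = ((0.6)·(-1.2) + (-1.4)·(2.8) + (3.6)·(-2.2) + (-2.4)·(-0.2) + (-0.4)·(0.8)) / 4 = -12.4/4 = -3.1
  S[X_3,X_3] = ((-1.2)·(-1.2) + (2.8)·(2.8) + (-2.2)·(-2.2) + (-0.2)·(-0.2) + (0.8)·(0.8)) / 4 = 14.8/4 = 3.7

S is symmetric (S[j,i] = S[i,j]). Assembling:

S = [[3.7, 3.65, -1.05],
 [3.65, 5.3, -3.1],
 [-1.05, -3.1, 3.7]]


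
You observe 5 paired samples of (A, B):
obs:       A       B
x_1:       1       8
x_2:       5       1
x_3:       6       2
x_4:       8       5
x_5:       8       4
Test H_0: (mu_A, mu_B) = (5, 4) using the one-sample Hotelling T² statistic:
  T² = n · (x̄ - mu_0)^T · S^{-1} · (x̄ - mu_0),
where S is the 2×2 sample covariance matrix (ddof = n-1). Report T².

Step 1 — sample mean vector:
  mean(A) = (1 + 5 + 6 + 8 + 8) / 5 = 28/5 = 5.6
  mean(B) = (8 + 1 + 2 + 5 + 4) / 5 = 20/5 = 4
  x̄ = (5.6, 4),  deviation x̄ - mu_0 = (5.6, 4) - (5, 4) = (0.6, 0).

Step 2 — sample covariance matrix, S[i,j] = (1/(n-1)) · Σ_k (x_{k,i} - mean_i) · (x_{k,j} - mean_j), divisor n-1 = 4:
  S[A,A] = ((-4.6)·(-4.6) + (-0.6)·(-0.6) + (0.4)·(0.4) + (2.4)·(2.4) + (2.4)·(2.4)) / 4 = 33.2/4 = 8.3
  S[A,B] = ((-4.6)·(4) + (-0.6)·(-3) + (0.4)·(-2) + (2.4)·(1) + (2.4)·(0)) / 4 = -15/4 = -3.75
  S[B,B] = ((4)·(4) + (-3)·(-3) + (-2)·(-2) + (1)·(1) + (0)·(0)) / 4 = 30/4 = 7.5
  S = [[8.3, -3.75],
 [-3.75, 7.5]].

Step 3 — invert S. det(S) = 8.3·7.5 - (-3.75)² = 48.1875.
  S^{-1} = (1/det) · [[d, -b], [-b, a]] = [[0.1556, 0.0778],
 [0.0778, 0.1722]].

Step 4 — quadratic form (x̄ - mu_0)^T · S^{-1} · (x̄ - mu_0):
  S^{-1} · (x̄ - mu_0) = (0.0934, 0.0467),
  (x̄ - mu_0)^T · [...] = (0.6)·(0.0934) + (0)·(0.0467) = 0.056.

Step 5 — scale by n: T² = 5 · 0.056 = 0.2802.

T² ≈ 0.2802


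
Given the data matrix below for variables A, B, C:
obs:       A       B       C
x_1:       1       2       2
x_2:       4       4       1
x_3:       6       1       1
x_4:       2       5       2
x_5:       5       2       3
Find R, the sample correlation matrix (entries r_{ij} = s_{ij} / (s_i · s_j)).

Step 1 — column means:
  mean(A) = (1 + 4 + 6 + 2 + 5) / 5 = 18/5 = 3.6
  mean(B) = (2 + 4 + 1 + 5 + 2) / 5 = 14/5 = 2.8
  mean(C) = (2 + 1 + 1 + 2 + 3) / 5 = 9/5 = 1.8

Step 2 — sample variances and covariances s[i,j] = (1/(n-1)) · Σ_k (x_{k,i} - mean_i) · (x_{k,j} - mean_j), with n-1 = 4:
  s[A,A] = ((-2.6)·(-2.6) + (0.4)·(0.4) + (2.4)·(2.4) + (-1.6)·(-1.6) + (1.4)·(1.4)) / 4 = 17.2/4 = 4.3
  s[A,B] = ((-2.6)·(-0.8) + (0.4)·(1.2) + (2.4)·(-1.8) + (-1.6)·(2.2) + (1.4)·(-0.8)) / 4 = -6.4/4 = -1.6
  s[A,C] = ((-2.6)·(0.2) + (0.4)·(-0.8) + (2.4)·(-0.8) + (-1.6)·(0.2) + (1.4)·(1.2)) / 4 = -1.4/4 = -0.35
  s[B,B] = ((-0.8)·(-0.8) + (1.2)·(1.2) + (-1.8)·(-1.8) + (2.2)·(2.2) + (-0.8)·(-0.8)) / 4 = 10.8/4 = 2.7
  s[B,C] = ((-0.8)·(0.2) + (1.2)·(-0.8) + (-1.8)·(-0.8) + (2.2)·(0.2) + (-0.8)·(1.2)) / 4 = -0.2/4 = -0.05
  s[C,C] = ((0.2)·(0.2) + (-0.8)·(-0.8) + (-0.8)·(-0.8) + (0.2)·(0.2) + (1.2)·(1.2)) / 4 = 2.8/4 = 0.7
  Sample standard deviations s_i = √(s[i,i]):
  s(A) = √(4.3) = 2.0736
  s(B) = √(2.7) = 1.6432
  s(C) = √(0.7) = 0.8367

Step 3 — r_{ij} = s_{ij} / (s_i · s_j):
  r[A,A] = 1 (diagonal).
  r[A,B] = -1.6 / (2.0736 · 1.6432) = -1.6 / 3.4073 = -0.4696
  r[A,C] = -0.35 / (2.0736 · 0.8367) = -0.35 / 1.7349 = -0.2017
  r[B,B] = 1 (diagonal).
  r[B,C] = -0.05 / (1.6432 · 0.8367) = -0.05 / 1.3748 = -0.0364
  r[C,C] = 1 (diagonal).

R is symmetric with unit diagonal. Assembling:

R = [[1, -0.4696, -0.2017],
 [-0.4696, 1, -0.0364],
 [-0.2017, -0.0364, 1]]


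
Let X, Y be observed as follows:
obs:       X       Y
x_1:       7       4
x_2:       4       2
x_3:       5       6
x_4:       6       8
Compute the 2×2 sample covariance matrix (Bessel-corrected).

Step 1 — column means:
  mean(X) = (7 + 4 + 5 + 6) / 4 = 22/4 = 5.5
  mean(Y) = (4 + 2 + 6 + 8) / 4 = 20/4 = 5

Step 2 — sample covariance S[i,j] = (1/(n-1)) · Σ_k (x_{k,i} - mean_i) · (x_{k,j} - mean_j), with n-1 = 3.
  S[X,X] = ((1.5)·(1.5) + (-1.5)·(-1.5) + (-0.5)·(-0.5) + (0.5)·(0.5)) / 3 = 5/3 = 1.6667
  S[X,Y] = ((1.5)·(-1) + (-1.5)·(-3) + (-0.5)·(1) + (0.5)·(3)) / 3 = 4/3 = 1.3333
  S[Y,Y] = ((-1)·(-1) + (-3)·(-3) + (1)·(1) + (3)·(3)) / 3 = 20/3 = 6.6667

S is symmetric (S[j,i] = S[i,j]). Assembling:

S = [[1.6667, 1.3333],
 [1.3333, 6.6667]]


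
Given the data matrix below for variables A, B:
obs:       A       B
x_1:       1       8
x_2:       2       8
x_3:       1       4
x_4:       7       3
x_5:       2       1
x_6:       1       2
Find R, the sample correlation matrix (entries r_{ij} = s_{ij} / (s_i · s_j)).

Step 1 — column means:
  mean(A) = (1 + 2 + 1 + 7 + 2 + 1) / 6 = 14/6 = 2.3333
  mean(B) = (8 + 8 + 4 + 3 + 1 + 2) / 6 = 26/6 = 4.3333

Step 2 — sample variances and covariances s[i,j] = (1/(n-1)) · Σ_k (x_{k,i} - mean_i) · (x_{k,j} - mean_j), with n-1 = 5:
  s[A,A] = ((-1.3333)·(-1.3333) + (-0.3333)·(-0.3333) + (-1.3333)·(-1.3333) + (4.6667)·(4.6667) + (-0.3333)·(-0.3333) + (-1.3333)·(-1.3333)) / 5 = 27.3333/5 = 5.4667
  s[A,B] = ((-1.3333)·(3.6667) + (-0.3333)·(3.6667) + (-1.3333)·(-0.3333) + (4.6667)·(-1.3333) + (-0.3333)·(-3.3333) + (-1.3333)·(-2.3333)) / 5 = -7.6667/5 = -1.5333
  s[B,B] = ((3.6667)·(3.6667) + (3.6667)·(3.6667) + (-0.3333)·(-0.3333) + (-1.3333)·(-1.3333) + (-3.3333)·(-3.3333) + (-2.3333)·(-2.3333)) / 5 = 45.3333/5 = 9.0667
  Sample standard deviations s_i = √(s[i,i]):
  s(A) = √(5.4667) = 2.3381
  s(B) = √(9.0667) = 3.0111

Step 3 — r_{ij} = s_{ij} / (s_i · s_j):
  r[A,A] = 1 (diagonal).
  r[A,B] = -1.5333 / (2.3381 · 3.0111) = -1.5333 / 7.0402 = -0.2178
  r[B,B] = 1 (diagonal).

R is symmetric with unit diagonal. Assembling:

R = [[1, -0.2178],
 [-0.2178, 1]]


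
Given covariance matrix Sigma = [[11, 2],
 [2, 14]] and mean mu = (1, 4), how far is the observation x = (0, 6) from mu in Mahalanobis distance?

Step 1 — centre the observation: (x - mu) = (-1, 2).

Step 2 — invert Sigma. det(Sigma) = 11·14 - (2)² = 150.
  Sigma^{-1} = (1/det) · [[d, -b], [-b, a]] = [[0.0933, -0.0133],
 [-0.0133, 0.0733]].

Step 3 — form the quadratic (x - mu)^T · Sigma^{-1} · (x - mu):
  Sigma^{-1} · (x - mu) = (-0.12, 0.16).
  (x - mu)^T · [Sigma^{-1} · (x - mu)] = (-1)·(-0.12) + (2)·(0.16) = 0.44.

Step 4 — take square root: d = √(0.44) ≈ 0.6633.

d(x, mu) = √(0.44) ≈ 0.6633


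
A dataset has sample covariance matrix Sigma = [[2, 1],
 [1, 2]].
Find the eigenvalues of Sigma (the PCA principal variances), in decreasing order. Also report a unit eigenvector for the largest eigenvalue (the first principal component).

Step 1 — characteristic polynomial of 2×2 Sigma:
  det(Sigma - λI) = λ² - trace · λ + det = 0.
  trace = 2 + 2 = 4, det = 2·2 - (1)² = 3.
Step 2 — discriminant:
  Δ = trace² - 4·det = 16 - 12 = 4.
Step 3 — eigenvalues:
  λ = (trace ± √Δ)/2 = (4 ± 2)/2,
  λ_1 = 3,  λ_2 = 1.

Step 4 — unit eigenvector for λ_1: solve (Sigma - λ_1 I)v = 0. First row:
  (2 - 3)·v_x + (1)·v_y = 0, i.e. (-1)·v_x + (1)·v_y = 0,
  so v ∝ (b, λ_1 - a) = (1, 1) = u.
  ||u|| = √((1)² + (1)²) = √(2) ≈ 1.4142,
  v_1 = u/||u|| ≈ (0.7071, 0.7071) (||v_1|| = 1).

λ_1 = 3,  λ_2 = 1;  v_1 ≈ (0.7071, 0.7071)


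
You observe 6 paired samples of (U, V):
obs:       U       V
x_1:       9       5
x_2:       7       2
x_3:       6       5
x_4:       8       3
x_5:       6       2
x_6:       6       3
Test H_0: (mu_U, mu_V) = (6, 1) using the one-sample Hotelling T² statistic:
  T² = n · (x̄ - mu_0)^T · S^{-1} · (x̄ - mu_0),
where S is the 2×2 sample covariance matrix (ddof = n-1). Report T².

Step 1 — sample mean vector:
  mean(U) = (9 + 7 + 6 + 8 + 6 + 6) / 6 = 42/6 = 7
  mean(V) = (5 + 2 + 5 + 3 + 2 + 3) / 6 = 20/6 = 3.3333
  x̄ = (7, 3.3333),  deviation x̄ - mu_0 = (7, 3.3333) - (6, 1) = (1, 2.3333).

Step 2 — sample covariance matrix, S[i,j] = (1/(n-1)) · Σ_k (x_{k,i} - mean_i) · (x_{k,j} - mean_j), divisor n-1 = 5:
  S[U,U] = ((2)·(2) + (0)·(0) + (-1)·(-1) + (1)·(1) + (-1)·(-1) + (-1)·(-1)) / 5 = 8/5 = 1.6
  S[U,V] = ((2)·(1.6667) + (0)·(-1.3333) + (-1)·(1.6667) + (1)·(-0.3333) + (-1)·(-1.3333) + (-1)·(-0.3333)) / 5 = 3/5 = 0.6
  S[V,V] = ((1.6667)·(1.6667) + (-1.3333)·(-1.3333) + (1.6667)·(1.6667) + (-0.3333)·(-0.3333) + (-1.3333)·(-1.3333) + (-0.3333)·(-0.3333)) / 5 = 9.3333/5 = 1.8667
  S = [[1.6, 0.6],
 [0.6, 1.8667]].

Step 3 — invert S. det(S) = 1.6·1.8667 - (0.6)² = 2.6267.
  S^{-1} = (1/det) · [[d, -b], [-b, a]] = [[0.7107, -0.2284],
 [-0.2284, 0.6091]].

Step 4 — quadratic form (x̄ - mu_0)^T · S^{-1} · (x̄ - mu_0):
  S^{-1} · (x̄ - mu_0) = (0.1777, 1.1929),
  (x̄ - mu_0)^T · [...] = (1)·(0.1777) + (2.3333)·(1.1929) = 2.9611.

Step 5 — scale by n: T² = 6 · 2.9611 = 17.7665.

T² ≈ 17.7665


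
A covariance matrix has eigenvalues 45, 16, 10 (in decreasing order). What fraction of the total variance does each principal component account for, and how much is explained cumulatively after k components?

Step 1 — total variance = trace(Sigma) = Σ λ_i = 45 + 16 + 10 = 71.

Step 2 — fraction explained by component i = λ_i / Σ λ:
  PC1: 45/71 = 0.6338
  PC2: 16/71 = 0.2254
  PC3: 10/71 = 0.1408

Step 3 — cumulative fraction after k components = (λ_1 + ... + λ_k) / Σ λ:
  k = 1: 45/71 = 0.6338
  k = 2: (45 + 16)/71 = 61/71 = 0.8592
  k = 3: (45 + 16 + 10)/71 = 71/71 = 1

Summary (fraction, with percent):

explained: PC1 0.6338 (63.38%), PC2 0.2254 (22.54%), PC3 0.1408 (14.08%);  cumulative: 0.6338, 0.8592, 1


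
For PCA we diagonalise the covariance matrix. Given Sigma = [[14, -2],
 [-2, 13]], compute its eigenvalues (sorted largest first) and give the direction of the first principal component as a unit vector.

Step 1 — characteristic polynomial of 2×2 Sigma:
  det(Sigma - λI) = λ² - trace · λ + det = 0.
  trace = 14 + 13 = 27, det = 14·13 - (-2)² = 178.
Step 2 — discriminant:
  Δ = trace² - 4·det = 729 - 712 = 17.
Step 3 — eigenvalues:
  λ = (trace ± √Δ)/2 = (27 ± 4.1231)/2,
  λ_1 = 15.5616,  λ_2 = 11.4384.

Step 4 — unit eigenvector for λ_1: solve (Sigma - λ_1 I)v = 0. First row:
  (14 - 15.5616)·v_x + (-2)·v_y = 0, i.e. (-1.5616)·v_x + (-2)·v_y = 0,
  so v ∝ (b, λ_1 - a) = (-2, 1.5616); multiply by -1 so the first entry is positive: u = (2, -1.5616).
  ||u|| = √((2)² + (-1.5616)²) = √(6.4384) ≈ 2.5374,
  v_1 = u/||u|| ≈ (0.7882, -0.6154) (||v_1|| = 1).

λ_1 = 15.5616,  λ_2 = 11.4384;  v_1 ≈ (0.7882, -0.6154)


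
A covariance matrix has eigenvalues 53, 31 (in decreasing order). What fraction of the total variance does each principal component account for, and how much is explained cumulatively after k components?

Step 1 — total variance = trace(Sigma) = Σ λ_i = 53 + 31 = 84.

Step 2 — fraction explained by component i = λ_i / Σ λ:
  PC1: 53/84 = 0.631
  PC2: 31/84 = 0.369

Step 3 — cumulative fraction after k components = (λ_1 + ... + λ_k) / Σ λ:
  k = 1: 53/84 = 0.631
  k = 2: (53 + 31)/84 = 84/84 = 1

Summary (fraction, with percent):

explained: PC1 0.631 (63.1%), PC2 0.369 (36.9%);  cumulative: 0.631, 1


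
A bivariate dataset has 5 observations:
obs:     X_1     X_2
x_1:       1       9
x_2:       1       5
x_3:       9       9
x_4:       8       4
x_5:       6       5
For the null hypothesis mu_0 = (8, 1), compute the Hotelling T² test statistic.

Step 1 — sample mean vector:
  mean(X_1) = (1 + 1 + 9 + 8 + 6) / 5 = 25/5 = 5
  mean(X_2) = (9 + 5 + 9 + 4 + 5) / 5 = 32/5 = 6.4
  x̄ = (5, 6.4),  deviation x̄ - mu_0 = (5, 6.4) - (8, 1) = (-3, 5.4).

Step 2 — sample covariance matrix, S[i,j] = (1/(n-1)) · Σ_k (x_{k,i} - mean_i) · (x_{k,j} - mean_j), divisor n-1 = 4:
  S[X_1,X_1] = ((-4)·(-4) + (-4)·(-4) + (4)·(4) + (3)·(3) + (1)·(1)) / 4 = 58/4 = 14.5
  S[X_1,X_2] = ((-4)·(2.6) + (-4)·(-1.4) + (4)·(2.6) + (3)·(-2.4) + (1)·(-1.4)) / 4 = -3/4 = -0.75
  S[X_2,X_2] = ((2.6)·(2.6) + (-1.4)·(-1.4) + (2.6)·(2.6) + (-2.4)·(-2.4) + (-1.4)·(-1.4)) / 4 = 23.2/4 = 5.8
  S = [[14.5, -0.75],
 [-0.75, 5.8]].

Step 3 — invert S. det(S) = 14.5·5.8 - (-0.75)² = 83.5375.
  S^{-1} = (1/det) · [[d, -b], [-b, a]] = [[0.0694, 0.009],
 [0.009, 0.1736]].

Step 4 — quadratic form (x̄ - mu_0)^T · S^{-1} · (x̄ - mu_0):
  S^{-1} · (x̄ - mu_0) = (-0.1598, 0.9104),
  (x̄ - mu_0)^T · [...] = (-3)·(-0.1598) + (5.4)·(0.9104) = 5.3954.

Step 5 — scale by n: T² = 5 · 5.3954 = 26.9771.

T² ≈ 26.9771


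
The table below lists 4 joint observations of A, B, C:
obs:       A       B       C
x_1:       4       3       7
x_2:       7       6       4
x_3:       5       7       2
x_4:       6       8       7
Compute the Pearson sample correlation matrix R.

Step 1 — column means:
  mean(A) = (4 + 7 + 5 + 6) / 4 = 22/4 = 5.5
  mean(B) = (3 + 6 + 7 + 8) / 4 = 24/4 = 6
  mean(C) = (7 + 4 + 2 + 7) / 4 = 20/4 = 5

Step 2 — sample variances and covariances s[i,j] = (1/(n-1)) · Σ_k (x_{k,i} - mean_i) · (x_{k,j} - mean_j), with n-1 = 3:
  s[A,A] = ((-1.5)·(-1.5) + (1.5)·(1.5) + (-0.5)·(-0.5) + (0.5)·(0.5)) / 3 = 5/3 = 1.6667
  s[A,B] = ((-1.5)·(-3) + (1.5)·(0) + (-0.5)·(1) + (0.5)·(2)) / 3 = 5/3 = 1.6667
  s[A,C] = ((-1.5)·(2) + (1.5)·(-1) + (-0.5)·(-3) + (0.5)·(2)) / 3 = -2/3 = -0.6667
  s[B,B] = ((-3)·(-3) + (0)·(0) + (1)·(1) + (2)·(2)) / 3 = 14/3 = 4.6667
  s[B,C] = ((-3)·(2) + (0)·(-1) + (1)·(-3) + (2)·(2)) / 3 = -5/3 = -1.6667
  s[C,C] = ((2)·(2) + (-1)·(-1) + (-3)·(-3) + (2)·(2)) / 3 = 18/3 = 6
  Sample standard deviations s_i = √(s[i,i]):
  s(A) = √(1.6667) = 1.291
  s(B) = √(4.6667) = 2.1602
  s(C) = √(6) = 2.4495

Step 3 — r_{ij} = s_{ij} / (s_i · s_j):
  r[A,A] = 1 (diagonal).
  r[A,B] = 1.6667 / (1.291 · 2.1602) = 1.6667 / 2.7889 = 0.5976
  r[A,C] = -0.6667 / (1.291 · 2.4495) = -0.6667 / 3.1623 = -0.2108
  r[B,B] = 1 (diagonal).
  r[B,C] = -1.6667 / (2.1602 · 2.4495) = -1.6667 / 5.2915 = -0.315
  r[C,C] = 1 (diagonal).

R is symmetric with unit diagonal. Assembling:

R = [[1, 0.5976, -0.2108],
 [0.5976, 1, -0.315],
 [-0.2108, -0.315, 1]]


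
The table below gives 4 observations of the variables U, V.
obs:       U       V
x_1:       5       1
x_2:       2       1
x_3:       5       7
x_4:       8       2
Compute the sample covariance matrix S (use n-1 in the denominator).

Step 1 — column means:
  mean(U) = (5 + 2 + 5 + 8) / 4 = 20/4 = 5
  mean(V) = (1 + 1 + 7 + 2) / 4 = 11/4 = 2.75

Step 2 — sample covariance S[i,j] = (1/(n-1)) · Σ_k (x_{k,i} - mean_i) · (x_{k,j} - mean_j), with n-1 = 3.
  S[U,U] = ((0)·(0) + (-3)·(-3) + (0)·(0) + (3)·(3)) / 3 = 18/3 = 6
  S[U,V] = ((0)·(-1.75) + (-3)·(-1.75) + (0)·(4.25) + (3)·(-0.75)) / 3 = 3/3 = 1
  S[V,V] = ((-1.75)·(-1.75) + (-1.75)·(-1.75) + (4.25)·(4.25) + (-0.75)·(-0.75)) / 3 = 24.75/3 = 8.25

S is symmetric (S[j,i] = S[i,j]). Assembling:

S = [[6, 1],
 [1, 8.25]]


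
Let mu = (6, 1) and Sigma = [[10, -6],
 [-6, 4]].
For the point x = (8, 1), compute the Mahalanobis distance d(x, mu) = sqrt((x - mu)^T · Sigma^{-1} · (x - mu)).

Step 1 — centre the observation: (x - mu) = (2, 0).

Step 2 — invert Sigma. det(Sigma) = 10·4 - (-6)² = 4.
  Sigma^{-1} = (1/det) · [[d, -b], [-b, a]] = [[1, 1.5],
 [1.5, 2.5]].

Step 3 — form the quadratic (x - mu)^T · Sigma^{-1} · (x - mu):
  Sigma^{-1} · (x - mu) = (2, 3).
  (x - mu)^T · [Sigma^{-1} · (x - mu)] = (2)·(2) + (0)·(3) = 4.

Step 4 — take square root: d = √(4) ≈ 2.

d(x, mu) = √(4) ≈ 2


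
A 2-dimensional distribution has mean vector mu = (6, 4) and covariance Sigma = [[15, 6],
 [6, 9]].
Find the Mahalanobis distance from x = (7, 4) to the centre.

Step 1 — centre the observation: (x - mu) = (1, 0).

Step 2 — invert Sigma. det(Sigma) = 15·9 - (6)² = 99.
  Sigma^{-1} = (1/det) · [[d, -b], [-b, a]] = [[0.0909, -0.0606],
 [-0.0606, 0.1515]].

Step 3 — form the quadratic (x - mu)^T · Sigma^{-1} · (x - mu):
  Sigma^{-1} · (x - mu) = (0.0909, -0.0606).
  (x - mu)^T · [Sigma^{-1} · (x - mu)] = (1)·(0.0909) + (0)·(-0.0606) = 0.0909.

Step 4 — take square root: d = √(0.0909) ≈ 0.3015.

d(x, mu) = √(0.0909) ≈ 0.3015


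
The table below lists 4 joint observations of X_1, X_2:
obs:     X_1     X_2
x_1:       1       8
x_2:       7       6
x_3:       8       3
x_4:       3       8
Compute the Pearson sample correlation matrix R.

Step 1 — column means:
  mean(X_1) = (1 + 7 + 8 + 3) / 4 = 19/4 = 4.75
  mean(X_2) = (8 + 6 + 3 + 8) / 4 = 25/4 = 6.25

Step 2 — sample variances and covariances s[i,j] = (1/(n-1)) · Σ_k (x_{k,i} - mean_i) · (x_{k,j} - mean_j), with n-1 = 3:
  s[X_1,X_1] = ((-3.75)·(-3.75) + (2.25)·(2.25) + (3.25)·(3.25) + (-1.75)·(-1.75)) / 3 = 32.75/3 = 10.9167
  s[X_1,X_2] = ((-3.75)·(1.75) + (2.25)·(-0.25) + (3.25)·(-3.25) + (-1.75)·(1.75)) / 3 = -20.75/3 = -6.9167
  s[X_2,X_2] = ((1.75)·(1.75) + (-0.25)·(-0.25) + (-3.25)·(-3.25) + (1.75)·(1.75)) / 3 = 16.75/3 = 5.5833
  Sample standard deviations s_i = √(s[i,i]):
  s(X_1) = √(10.9167) = 3.304
  s(X_2) = √(5.5833) = 2.3629

Step 3 — r_{ij} = s_{ij} / (s_i · s_j):
  r[X_1,X_1] = 1 (diagonal).
  r[X_1,X_2] = -6.9167 / (3.304 · 2.3629) = -6.9167 / 7.8071 = -0.8859
  r[X_2,X_2] = 1 (diagonal).

R is symmetric with unit diagonal. Assembling:

R = [[1, -0.8859],
 [-0.8859, 1]]


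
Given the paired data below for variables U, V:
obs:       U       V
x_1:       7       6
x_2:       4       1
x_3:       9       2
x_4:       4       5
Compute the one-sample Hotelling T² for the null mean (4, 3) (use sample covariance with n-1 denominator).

Step 1 — sample mean vector:
  mean(U) = (7 + 4 + 9 + 4) / 4 = 24/4 = 6
  mean(V) = (6 + 1 + 2 + 5) / 4 = 14/4 = 3.5
  x̄ = (6, 3.5),  deviation x̄ - mu_0 = (6, 3.5) - (4, 3) = (2, 0.5).

Step 2 — sample covariance matrix, S[i,j] = (1/(n-1)) · Σ_k (x_{k,i} - mean_i) · (x_{k,j} - mean_j), divisor n-1 = 3:
  S[U,U] = ((1)·(1) + (-2)·(-2) + (3)·(3) + (-2)·(-2)) / 3 = 18/3 = 6
  S[U,V] = ((1)·(2.5) + (-2)·(-2.5) + (3)·(-1.5) + (-2)·(1.5)) / 3 = 0/3 = 0
  S[V,V] = ((2.5)·(2.5) + (-2.5)·(-2.5) + (-1.5)·(-1.5) + (1.5)·(1.5)) / 3 = 17/3 = 5.6667
  S = [[6, 0],
 [0, 5.6667]].

Step 3 — invert S. det(S) = 6·5.6667 - (0)² = 34.
  S^{-1} = (1/det) · [[d, -b], [-b, a]] = [[0.1667, 0],
 [0, 0.1765]].

Step 4 — quadratic form (x̄ - mu_0)^T · S^{-1} · (x̄ - mu_0):
  S^{-1} · (x̄ - mu_0) = (0.3333, 0.0882),
  (x̄ - mu_0)^T · [...] = (2)·(0.3333) + (0.5)·(0.0882) = 0.7108.

Step 5 — scale by n: T² = 4 · 0.7108 = 2.8431.

T² ≈ 2.8431


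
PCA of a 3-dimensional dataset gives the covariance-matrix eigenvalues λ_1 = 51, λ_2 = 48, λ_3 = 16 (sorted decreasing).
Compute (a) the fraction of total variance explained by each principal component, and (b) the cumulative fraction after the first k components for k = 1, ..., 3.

Step 1 — total variance = trace(Sigma) = Σ λ_i = 51 + 48 + 16 = 115.

Step 2 — fraction explained by component i = λ_i / Σ λ:
  PC1: 51/115 = 0.4435
  PC2: 48/115 = 0.4174
  PC3: 16/115 = 0.1391

Step 3 — cumulative fraction after k components = (λ_1 + ... + λ_k) / Σ λ:
  k = 1: 51/115 = 0.4435
  k = 2: (51 + 48)/115 = 99/115 = 0.8609
  k = 3: (51 + 48 + 16)/115 = 115/115 = 1

Summary (fraction, with percent):

explained: PC1 0.4435 (44.35%), PC2 0.4174 (41.74%), PC3 0.1391 (13.91%);  cumulative: 0.4435, 0.8609, 1


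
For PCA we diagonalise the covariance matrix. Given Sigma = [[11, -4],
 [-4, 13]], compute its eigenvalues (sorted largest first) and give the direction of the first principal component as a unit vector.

Step 1 — characteristic polynomial of 2×2 Sigma:
  det(Sigma - λI) = λ² - trace · λ + det = 0.
  trace = 11 + 13 = 24, det = 11·13 - (-4)² = 127.
Step 2 — discriminant:
  Δ = trace² - 4·det = 576 - 508 = 68.
Step 3 — eigenvalues:
  λ = (trace ± √Δ)/2 = (24 ± 8.2462)/2,
  λ_1 = 16.1231,  λ_2 = 7.8769.

Step 4 — unit eigenvector for λ_1: solve (Sigma - λ_1 I)v = 0. First row:
  (11 - 16.1231)·v_x + (-4)·v_y = 0, i.e. (-5.1231)·v_x + (-4)·v_y = 0,
  so v ∝ (b, λ_1 - a) = (-4, 5.1231); multiply by -1 so the first entry is positive: u = (4, -5.1231).
  ||u|| = √((4)² + (-5.1231)²) = √(42.2462) ≈ 6.4997,
  v_1 = u/||u|| ≈ (0.6154, -0.7882) (||v_1|| = 1).

λ_1 = 16.1231,  λ_2 = 7.8769;  v_1 ≈ (0.6154, -0.7882)


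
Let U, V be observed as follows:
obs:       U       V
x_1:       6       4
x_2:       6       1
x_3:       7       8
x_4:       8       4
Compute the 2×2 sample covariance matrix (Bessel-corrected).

Step 1 — column means:
  mean(U) = (6 + 6 + 7 + 8) / 4 = 27/4 = 6.75
  mean(V) = (4 + 1 + 8 + 4) / 4 = 17/4 = 4.25

Step 2 — sample covariance S[i,j] = (1/(n-1)) · Σ_k (x_{k,i} - mean_i) · (x_{k,j} - mean_j), with n-1 = 3.
  S[U,U] = ((-0.75)·(-0.75) + (-0.75)·(-0.75) + (0.25)·(0.25) + (1.25)·(1.25)) / 3 = 2.75/3 = 0.9167
  S[U,V] = ((-0.75)·(-0.25) + (-0.75)·(-3.25) + (0.25)·(3.75) + (1.25)·(-0.25)) / 3 = 3.25/3 = 1.0833
  S[V,V] = ((-0.25)·(-0.25) + (-3.25)·(-3.25) + (3.75)·(3.75) + (-0.25)·(-0.25)) / 3 = 24.75/3 = 8.25

S is symmetric (S[j,i] = S[i,j]). Assembling:

S = [[0.9167, 1.0833],
 [1.0833, 8.25]]


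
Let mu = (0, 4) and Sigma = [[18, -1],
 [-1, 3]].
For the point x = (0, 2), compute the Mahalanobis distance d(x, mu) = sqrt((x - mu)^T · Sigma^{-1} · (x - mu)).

Step 1 — centre the observation: (x - mu) = (0, -2).

Step 2 — invert Sigma. det(Sigma) = 18·3 - (-1)² = 53.
  Sigma^{-1} = (1/det) · [[d, -b], [-b, a]] = [[0.0566, 0.0189],
 [0.0189, 0.3396]].

Step 3 — form the quadratic (x - mu)^T · Sigma^{-1} · (x - mu):
  Sigma^{-1} · (x - mu) = (-0.0377, -0.6792).
  (x - mu)^T · [Sigma^{-1} · (x - mu)] = (0)·(-0.0377) + (-2)·(-0.6792) = 1.3585.

Step 4 — take square root: d = √(1.3585) ≈ 1.1655.

d(x, mu) = √(1.3585) ≈ 1.1655


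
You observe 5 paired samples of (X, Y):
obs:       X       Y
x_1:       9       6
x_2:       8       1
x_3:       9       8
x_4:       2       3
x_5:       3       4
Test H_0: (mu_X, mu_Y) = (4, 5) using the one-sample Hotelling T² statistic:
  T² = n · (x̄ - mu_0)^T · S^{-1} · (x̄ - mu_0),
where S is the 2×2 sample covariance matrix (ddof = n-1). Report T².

Step 1 — sample mean vector:
  mean(X) = (9 + 8 + 9 + 2 + 3) / 5 = 31/5 = 6.2
  mean(Y) = (6 + 1 + 8 + 3 + 4) / 5 = 22/5 = 4.4
  x̄ = (6.2, 4.4),  deviation x̄ - mu_0 = (6.2, 4.4) - (4, 5) = (2.2, -0.6).

Step 2 — sample covariance matrix, S[i,j] = (1/(n-1)) · Σ_k (x_{k,i} - mean_i) · (x_{k,j} - mean_j), divisor n-1 = 4:
  S[X,X] = ((2.8)·(2.8) + (1.8)·(1.8) + (2.8)·(2.8) + (-4.2)·(-4.2) + (-3.2)·(-3.2)) / 4 = 46.8/4 = 11.7
  S[X,Y] = ((2.8)·(1.6) + (1.8)·(-3.4) + (2.8)·(3.6) + (-4.2)·(-1.4) + (-3.2)·(-0.4)) / 4 = 15.6/4 = 3.9
  S[Y,Y] = ((1.6)·(1.6) + (-3.4)·(-3.4) + (3.6)·(3.6) + (-1.4)·(-1.4) + (-0.4)·(-0.4)) / 4 = 29.2/4 = 7.3
  S = [[11.7, 3.9],
 [3.9, 7.3]].

Step 3 — invert S. det(S) = 11.7·7.3 - (3.9)² = 70.2.
  S^{-1} = (1/det) · [[d, -b], [-b, a]] = [[0.104, -0.0556],
 [-0.0556, 0.1667]].

Step 4 — quadratic form (x̄ - mu_0)^T · S^{-1} · (x̄ - mu_0):
  S^{-1} · (x̄ - mu_0) = (0.2621, -0.2222),
  (x̄ - mu_0)^T · [...] = (2.2)·(0.2621) + (-0.6)·(-0.2222) = 0.71.

Step 5 — scale by n: T² = 5 · 0.71 = 3.5499.

T² ≈ 3.5499


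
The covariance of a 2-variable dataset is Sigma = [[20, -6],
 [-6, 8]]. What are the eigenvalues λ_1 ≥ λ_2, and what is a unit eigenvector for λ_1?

Step 1 — characteristic polynomial of 2×2 Sigma:
  det(Sigma - λI) = λ² - trace · λ + det = 0.
  trace = 20 + 8 = 28, det = 20·8 - (-6)² = 124.
Step 2 — discriminant:
  Δ = trace² - 4·det = 784 - 496 = 288.
Step 3 — eigenvalues:
  λ = (trace ± √Δ)/2 = (28 ± 16.9706)/2,
  λ_1 = 22.4853,  λ_2 = 5.5147.

Step 4 — unit eigenvector for λ_1: solve (Sigma - λ_1 I)v = 0. First row:
  (20 - 22.4853)·v_x + (-6)·v_y = 0, i.e. (-2.4853)·v_x + (-6)·v_y = 0,
  so v ∝ (b, λ_1 - a) = (-6, 2.4853); multiply by -1 so the first entry is positive: u = (6, -2.4853).
  ||u|| = √((6)² + (-2.4853)²) = √(42.1766) ≈ 6.4944,
  v_1 = u/||u|| ≈ (0.9239, -0.3827) (||v_1|| = 1).

λ_1 = 22.4853,  λ_2 = 5.5147;  v_1 ≈ (0.9239, -0.3827)


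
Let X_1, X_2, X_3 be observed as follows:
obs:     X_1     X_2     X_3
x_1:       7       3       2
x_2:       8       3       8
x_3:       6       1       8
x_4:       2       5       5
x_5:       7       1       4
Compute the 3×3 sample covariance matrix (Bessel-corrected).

Step 1 — column means:
  mean(X_1) = (7 + 8 + 6 + 2 + 7) / 5 = 30/5 = 6
  mean(X_2) = (3 + 3 + 1 + 5 + 1) / 5 = 13/5 = 2.6
  mean(X_3) = (2 + 8 + 8 + 5 + 4) / 5 = 27/5 = 5.4

Step 2 — sample covariance S[i,j] = (1/(n-1)) · Σ_k (x_{k,i} - mean_i) · (x_{k,j} - mean_j), with n-1 = 4.
  S[X_1,X_1] = ((1)·(1) + (2)·(2) + (0)·(0) + (-4)·(-4) + (1)·(1)) / 4 = 22/4 = 5.5
  S[X_1,X_2] = ((1)·(0.4) + (2)·(0.4) + (0)·(-1.6) + (-4)·(2.4) + (1)·(-1.6)) / 4 = -10/4 = -2.5
  S[X_1,X_3] = ((1)·(-3.4) + (2)·(2.6) + (0)·(2.6) + (-4)·(-0.4) + (1)·(-1.4)) / 4 = 2/4 = 0.5
  S[X_2,X_2] = ((0.4)·(0.4) + (0.4)·(0.4) + (-1.6)·(-1.6) + (2.4)·(2.4) + (-1.6)·(-1.6)) / 4 = 11.2/4 = 2.8
  S[X_2,X_3] = ((0.4)·(-3.4) + (0.4)·(2.6) + (-1.6)·(2.6) + (2.4)·(-0.4) + (-1.6)·(-1.4)) / 4 = -3.2/4 = -0.8
  S[X_3,X_3] = ((-3.4)·(-3.4) + (2.6)·(2.6) + (2.6)·(2.6) + (-0.4)·(-0.4) + (-1.4)·(-1.4)) / 4 = 27.2/4 = 6.8

S is symmetric (S[j,i] = S[i,j]). Assembling:

S = [[5.5, -2.5, 0.5],
 [-2.5, 2.8, -0.8],
 [0.5, -0.8, 6.8]]


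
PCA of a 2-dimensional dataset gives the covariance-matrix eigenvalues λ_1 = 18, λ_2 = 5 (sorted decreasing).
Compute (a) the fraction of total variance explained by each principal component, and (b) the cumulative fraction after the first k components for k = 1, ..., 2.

Step 1 — total variance = trace(Sigma) = Σ λ_i = 18 + 5 = 23.

Step 2 — fraction explained by component i = λ_i / Σ λ:
  PC1: 18/23 = 0.7826
  PC2: 5/23 = 0.2174

Step 3 — cumulative fraction after k components = (λ_1 + ... + λ_k) / Σ λ:
  k = 1: 18/23 = 0.7826
  k = 2: (18 + 5)/23 = 23/23 = 1

Summary (fraction, with percent):

explained: PC1 0.7826 (78.26%), PC2 0.2174 (21.74%);  cumulative: 0.7826, 1


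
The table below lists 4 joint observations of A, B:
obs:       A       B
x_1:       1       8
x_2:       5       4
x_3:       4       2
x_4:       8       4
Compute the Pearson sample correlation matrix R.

Step 1 — column means:
  mean(A) = (1 + 5 + 4 + 8) / 4 = 18/4 = 4.5
  mean(B) = (8 + 4 + 2 + 4) / 4 = 18/4 = 4.5

Step 2 — sample variances and covariances s[i,j] = (1/(n-1)) · Σ_k (x_{k,i} - mean_i) · (x_{k,j} - mean_j), with n-1 = 3:
  s[A,A] = ((-3.5)·(-3.5) + (0.5)·(0.5) + (-0.5)·(-0.5) + (3.5)·(3.5)) / 3 = 25/3 = 8.3333
  s[A,B] = ((-3.5)·(3.5) + (0.5)·(-0.5) + (-0.5)·(-2.5) + (3.5)·(-0.5)) / 3 = -13/3 = -4.3333
  s[B,B] = ((3.5)·(3.5) + (-0.5)·(-0.5) + (-2.5)·(-2.5) + (-0.5)·(-0.5)) / 3 = 19/3 = 6.3333
  Sample standard deviations s_i = √(s[i,i]):
  s(A) = √(8.3333) = 2.8868
  s(B) = √(6.3333) = 2.5166

Step 3 — r_{ij} = s_{ij} / (s_i · s_j):
  r[A,A] = 1 (diagonal).
  r[A,B] = -4.3333 / (2.8868 · 2.5166) = -4.3333 / 7.2648 = -0.5965
  r[B,B] = 1 (diagonal).

R is symmetric with unit diagonal. Assembling:

R = [[1, -0.5965],
 [-0.5965, 1]]


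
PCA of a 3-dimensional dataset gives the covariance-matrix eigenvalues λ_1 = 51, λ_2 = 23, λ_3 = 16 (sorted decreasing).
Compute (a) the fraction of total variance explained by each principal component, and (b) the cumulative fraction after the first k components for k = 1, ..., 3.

Step 1 — total variance = trace(Sigma) = Σ λ_i = 51 + 23 + 16 = 90.

Step 2 — fraction explained by component i = λ_i / Σ λ:
  PC1: 51/90 = 0.5667
  PC2: 23/90 = 0.2556
  PC3: 16/90 = 0.1778

Step 3 — cumulative fraction after k components = (λ_1 + ... + λ_k) / Σ λ:
  k = 1: 51/90 = 0.5667
  k = 2: (51 + 23)/90 = 74/90 = 0.8222
  k = 3: (51 + 23 + 16)/90 = 90/90 = 1

Summary (fraction, with percent):

explained: PC1 0.5667 (56.67%), PC2 0.2556 (25.56%), PC3 0.1778 (17.78%);  cumulative: 0.5667, 0.8222, 1


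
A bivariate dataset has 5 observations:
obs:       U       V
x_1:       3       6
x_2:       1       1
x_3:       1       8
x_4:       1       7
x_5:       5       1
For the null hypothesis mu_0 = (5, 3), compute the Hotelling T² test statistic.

Step 1 — sample mean vector:
  mean(U) = (3 + 1 + 1 + 1 + 5) / 5 = 11/5 = 2.2
  mean(V) = (6 + 1 + 8 + 7 + 1) / 5 = 23/5 = 4.6
  x̄ = (2.2, 4.6),  deviation x̄ - mu_0 = (2.2, 4.6) - (5, 3) = (-2.8, 1.6).

Step 2 — sample covariance matrix, S[i,j] = (1/(n-1)) · Σ_k (x_{k,i} - mean_i) · (x_{k,j} - mean_j), divisor n-1 = 4:
  S[U,U] = ((0.8)·(0.8) + (-1.2)·(-1.2) + (-1.2)·(-1.2) + (-1.2)·(-1.2) + (2.8)·(2.8)) / 4 = 12.8/4 = 3.2
  S[U,V] = ((0.8)·(1.4) + (-1.2)·(-3.6) + (-1.2)·(3.4) + (-1.2)·(2.4) + (2.8)·(-3.6)) / 4 = -11.6/4 = -2.9
  S[V,V] = ((1.4)·(1.4) + (-3.6)·(-3.6) + (3.4)·(3.4) + (2.4)·(2.4) + (-3.6)·(-3.6)) / 4 = 45.2/4 = 11.3
  S = [[3.2, -2.9],
 [-2.9, 11.3]].

Step 3 — invert S. det(S) = 3.2·11.3 - (-2.9)² = 27.75.
  S^{-1} = (1/det) · [[d, -b], [-b, a]] = [[0.4072, 0.1045],
 [0.1045, 0.1153]].

Step 4 — quadratic form (x̄ - mu_0)^T · S^{-1} · (x̄ - mu_0):
  S^{-1} · (x̄ - mu_0) = (-0.973, -0.1081),
  (x̄ - mu_0)^T · [...] = (-2.8)·(-0.973) + (1.6)·(-0.1081) = 2.5514.

Step 5 — scale by n: T² = 5 · 2.5514 = 12.7568.

T² ≈ 12.7568


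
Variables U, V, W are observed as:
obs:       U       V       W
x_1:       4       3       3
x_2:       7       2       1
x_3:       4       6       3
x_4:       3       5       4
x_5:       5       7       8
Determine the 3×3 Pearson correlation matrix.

Step 1 — column means:
  mean(U) = (4 + 7 + 4 + 3 + 5) / 5 = 23/5 = 4.6
  mean(V) = (3 + 2 + 6 + 5 + 7) / 5 = 23/5 = 4.6
  mean(W) = (3 + 1 + 3 + 4 + 8) / 5 = 19/5 = 3.8

Step 2 — sample variances and covariances s[i,j] = (1/(n-1)) · Σ_k (x_{k,i} - mean_i) · (x_{k,j} - mean_j), with n-1 = 4:
  s[U,U] = ((-0.6)·(-0.6) + (2.4)·(2.4) + (-0.6)·(-0.6) + (-1.6)·(-1.6) + (0.4)·(0.4)) / 4 = 9.2/4 = 2.3
  s[U,V] = ((-0.6)·(-1.6) + (2.4)·(-2.6) + (-0.6)·(1.4) + (-1.6)·(0.4) + (0.4)·(2.4)) / 4 = -5.8/4 = -1.45
  s[U,W] = ((-0.6)·(-0.8) + (2.4)·(-2.8) + (-0.6)·(-0.8) + (-1.6)·(0.2) + (0.4)·(4.2)) / 4 = -4.4/4 = -1.1
  s[V,V] = ((-1.6)·(-1.6) + (-2.6)·(-2.6) + (1.4)·(1.4) + (0.4)·(0.4) + (2.4)·(2.4)) / 4 = 17.2/4 = 4.3
  s[V,W] = ((-1.6)·(-0.8) + (-2.6)·(-2.8) + (1.4)·(-0.8) + (0.4)·(0.2) + (2.4)·(4.2)) / 4 = 17.6/4 = 4.4
  s[W,W] = ((-0.8)·(-0.8) + (-2.8)·(-2.8) + (-0.8)·(-0.8) + (0.2)·(0.2) + (4.2)·(4.2)) / 4 = 26.8/4 = 6.7
  Sample standard deviations s_i = √(s[i,i]):
  s(U) = √(2.3) = 1.5166
  s(V) = √(4.3) = 2.0736
  s(W) = √(6.7) = 2.5884

Step 3 — r_{ij} = s_{ij} / (s_i · s_j):
  r[U,U] = 1 (diagonal).
  r[U,V] = -1.45 / (1.5166 · 2.0736) = -1.45 / 3.1448 = -0.4611
  r[U,W] = -1.1 / (1.5166 · 2.5884) = -1.1 / 3.9256 = -0.2802
  r[V,V] = 1 (diagonal).
  r[V,W] = 4.4 / (2.0736 · 2.5884) = 4.4 / 5.3675 = 0.8197
  r[W,W] = 1 (diagonal).

R is symmetric with unit diagonal. Assembling:

R = [[1, -0.4611, -0.2802],
 [-0.4611, 1, 0.8197],
 [-0.2802, 0.8197, 1]]


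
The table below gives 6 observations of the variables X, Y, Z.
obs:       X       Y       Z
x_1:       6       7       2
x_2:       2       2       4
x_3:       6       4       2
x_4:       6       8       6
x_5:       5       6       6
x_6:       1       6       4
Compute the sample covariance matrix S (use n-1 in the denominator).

Step 1 — column means:
  mean(X) = (6 + 2 + 6 + 6 + 5 + 1) / 6 = 26/6 = 4.3333
  mean(Y) = (7 + 2 + 4 + 8 + 6 + 6) / 6 = 33/6 = 5.5
  mean(Z) = (2 + 4 + 2 + 6 + 6 + 4) / 6 = 24/6 = 4

Step 2 — sample covariance S[i,j] = (1/(n-1)) · Σ_k (x_{k,i} - mean_i) · (x_{k,j} - mean_j), with n-1 = 5.
  S[X,X] = ((1.6667)·(1.6667) + (-2.3333)·(-2.3333) + (1.6667)·(1.6667) + (1.6667)·(1.6667) + (0.6667)·(0.6667) + (-3.3333)·(-3.3333)) / 5 = 25.3333/5 = 5.0667
  S[X,Y] = ((1.6667)·(1.5) + (-2.3333)·(-3.5) + (1.6667)·(-1.5) + (1.6667)·(2.5) + (0.6667)·(0.5) + (-3.3333)·(0.5)) / 5 = 11/5 = 2.2
  S[X,Z] = ((1.6667)·(-2) + (-2.3333)·(0) + (1.6667)·(-2) + (1.6667)·(2) + (0.6667)·(2) + (-3.3333)·(0)) / 5 = -2/5 = -0.4
  S[Y,Y] = ((1.5)·(1.5) + (-3.5)·(-3.5) + (-1.5)·(-1.5) + (2.5)·(2.5) + (0.5)·(0.5) + (0.5)·(0.5)) / 5 = 23.5/5 = 4.7
  S[Y,Z] = ((1.5)·(-2) + (-3.5)·(0) + (-1.5)·(-2) + (2.5)·(2) + (0.5)·(2) + (0.5)·(0)) / 5 = 6/5 = 1.2
  S[Z,Z] = ((-2)·(-2) + (0)·(0) + (-2)·(-2) + (2)·(2) + (2)·(2) + (0)·(0)) / 5 = 16/5 = 3.2

S is symmetric (S[j,i] = S[i,j]). Assembling:

S = [[5.0667, 2.2, -0.4],
 [2.2, 4.7, 1.2],
 [-0.4, 1.2, 3.2]]


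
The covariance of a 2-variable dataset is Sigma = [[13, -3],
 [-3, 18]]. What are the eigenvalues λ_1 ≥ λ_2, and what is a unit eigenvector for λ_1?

Step 1 — characteristic polynomial of 2×2 Sigma:
  det(Sigma - λI) = λ² - trace · λ + det = 0.
  trace = 13 + 18 = 31, det = 13·18 - (-3)² = 225.
Step 2 — discriminant:
  Δ = trace² - 4·det = 961 - 900 = 61.
Step 3 — eigenvalues:
  λ = (trace ± √Δ)/2 = (31 ± 7.8102)/2,
  λ_1 = 19.4051,  λ_2 = 11.5949.

Step 4 — unit eigenvector for λ_1: solve (Sigma - λ_1 I)v = 0. First row:
  (13 - 19.4051)·v_x + (-3)·v_y = 0, i.e. (-6.4051)·v_x + (-3)·v_y = 0,
  so v ∝ (b, λ_1 - a) = (-3, 6.4051); multiply by -1 so the first entry is positive: u = (3, -6.4051).
  ||u|| = √((3)² + (-6.4051)²) = √(50.0256) ≈ 7.0729,
  v_1 = u/||u|| ≈ (0.4242, -0.9056) (||v_1|| = 1).

λ_1 = 19.4051,  λ_2 = 11.5949;  v_1 ≈ (0.4242, -0.9056)


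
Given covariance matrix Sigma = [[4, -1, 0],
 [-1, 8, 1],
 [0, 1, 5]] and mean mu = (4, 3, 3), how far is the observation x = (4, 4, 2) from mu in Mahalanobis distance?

Step 1 — centre the observation: (x - mu) = (0, 1, -1).

Step 2 — invert Sigma (cofactor / det for 3×3, or solve directly):
  Sigma^{-1} = [[0.2583, 0.0331, -0.0066],
 [0.0331, 0.1325, -0.0265],
 [-0.0066, -0.0265, 0.2053]].

Step 3 — form the quadratic (x - mu)^T · Sigma^{-1} · (x - mu):
  Sigma^{-1} · (x - mu) = (0.0397, 0.1589, -0.2318).
  (x - mu)^T · [Sigma^{-1} · (x - mu)] = (0)·(0.0397) + (1)·(0.1589) + (-1)·(-0.2318) = 0.3907.

Step 4 — take square root: d = √(0.3907) ≈ 0.6251.

d(x, mu) = √(0.3907) ≈ 0.6251


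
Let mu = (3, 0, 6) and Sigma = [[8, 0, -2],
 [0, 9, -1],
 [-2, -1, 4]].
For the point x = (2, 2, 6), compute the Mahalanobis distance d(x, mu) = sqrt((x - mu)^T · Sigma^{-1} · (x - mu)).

Step 1 — centre the observation: (x - mu) = (-1, 2, 0).

Step 2 — invert Sigma (cofactor / det for 3×3, or solve directly):
  Sigma^{-1} = [[0.1434, 0.0082, 0.0738],
 [0.0082, 0.1148, 0.0328],
 [0.0738, 0.0328, 0.2951]].

Step 3 — form the quadratic (x - mu)^T · Sigma^{-1} · (x - mu):
  Sigma^{-1} · (x - mu) = (-0.127, 0.2213, -0.0082).
  (x - mu)^T · [Sigma^{-1} · (x - mu)] = (-1)·(-0.127) + (2)·(0.2213) + (0)·(-0.0082) = 0.5697.

Step 4 — take square root: d = √(0.5697) ≈ 0.7548.

d(x, mu) = √(0.5697) ≈ 0.7548
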